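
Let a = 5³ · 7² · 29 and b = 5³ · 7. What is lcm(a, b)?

177625

max exponent per prime: 5³ · 7² · 29 = 177625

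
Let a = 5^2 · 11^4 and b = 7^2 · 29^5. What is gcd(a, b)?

min exponent per shared prime: (none) = 1

1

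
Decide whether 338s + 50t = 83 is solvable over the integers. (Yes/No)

gcd(338, 50): 338 = 6·50 + 38; 50 = 1·38 + 12; 38 = 3·12 + 2; 12 = 6·2 + 0 → 2
2 does not divide 83, so a solution does not exist.

No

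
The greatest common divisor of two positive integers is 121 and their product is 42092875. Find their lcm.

347875

gcd·lcm = product, so lcm = 42092875/121 = 347875.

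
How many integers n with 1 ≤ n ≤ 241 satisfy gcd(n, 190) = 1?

190 = 2·5·19. Inclusion–exclusion on these primes:
241 − ⌊241/2⌋ − ⌊241/5⌋ − ⌊241/19⌋ + ⌊241/10⌋ + ⌊241/38⌋ + ⌊241/95⌋ − ⌊241/190⌋ = 92

92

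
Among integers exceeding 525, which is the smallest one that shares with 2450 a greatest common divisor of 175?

875

2450 = 175·14. Any x with gcd(x, 2450) = 175 is a multiple of 175, say 175s, with s coprime to 14.
Need s > 525/175, so s ≥ 4. First s ≥ 4 with gcd(s, 14) = 1 is s = 5. Thus x = 175·5 = 875.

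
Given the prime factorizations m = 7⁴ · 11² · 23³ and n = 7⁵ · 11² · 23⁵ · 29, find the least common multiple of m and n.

max exponent per prime: 7⁵ · 11² · 23⁵ · 29 = 379588239354709

379588239354709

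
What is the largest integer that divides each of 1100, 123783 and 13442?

11

1100 = 2² · 5² · 11; 123783 = 3 · 11³ · 31; 13442 = 2 · 11 · 13 · 47
gcd takes min exponent of each prime: 11 = 11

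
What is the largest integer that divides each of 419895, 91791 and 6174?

63

gcd(419895, 91791): 419895 = 4·91791 + 52731; 91791 = 1·52731 + 39060; 52731 = 1·39060 + 13671; 39060 = 2·13671 + 11718; 13671 = 1·11718 + 1953; 11718 = 6·1953 + 0 → 1953
gcd(1953, 6174): 6174 = 3·1953 + 315; 1953 = 6·315 + 63; 315 = 5·63 + 0 → 63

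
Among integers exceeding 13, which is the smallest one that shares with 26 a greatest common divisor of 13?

39

26 = 13·2. Any t with gcd(t, 26) = 13 is a multiple of 13, say 13s, with s coprime to 2.
Need s > 13/13, so s ≥ 2. First s ≥ 2 with gcd(s, 2) = 1 is s = 3. Thus t = 13·3 = 39.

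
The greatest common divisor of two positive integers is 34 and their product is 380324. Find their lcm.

gcd·lcm = product, so lcm = 380324/34 = 11186.

11186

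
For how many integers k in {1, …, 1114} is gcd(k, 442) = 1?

484

442 = 2·13·17. Inclusion–exclusion on these primes:
1114 − ⌊1114/2⌋ − ⌊1114/13⌋ − ⌊1114/17⌋ + ⌊1114/26⌋ + ⌊1114/34⌋ + ⌊1114/221⌋ − ⌊1114/442⌋ = 484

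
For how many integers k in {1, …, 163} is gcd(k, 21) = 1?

Prime factors of 21: 3, 7. Count integers ≤ 163 divisible by none of them.
By inclusion–exclusion: 163 − ⌊163/3⌋ − ⌊163/7⌋ + ⌊163/21⌋ = 93.

93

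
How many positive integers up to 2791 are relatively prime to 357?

Prime factors of 357: 3, 7, 17. Count integers ≤ 2791 divisible by none of them.
By inclusion–exclusion: 2791 − ⌊2791/3⌋ − ⌊2791/7⌋ − ⌊2791/17⌋ + ⌊2791/21⌋ + ⌊2791/51⌋ + ⌊2791/119⌋ − ⌊2791/357⌋ = 1501.

1501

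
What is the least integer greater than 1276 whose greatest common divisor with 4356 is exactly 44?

4356 = 44·99. Any m with gcd(m, 4356) = 44 is a multiple of 44, say 44s, with s coprime to 99.
Need s > 1276/44, so s ≥ 30. First s ≥ 30 with gcd(s, 99) = 1 is s = 31. Thus m = 44·31 = 1364.

1364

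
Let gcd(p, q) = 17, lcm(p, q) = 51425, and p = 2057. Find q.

425

p·q = gcd·lcm = 17·51425 = 874225, so q = 874225/2057 = 425.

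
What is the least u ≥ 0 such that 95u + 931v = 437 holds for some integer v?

34

Euclid: 931 = 9·95 + 76; 95 = 1·76 + 19; 76 = 4·19 + 0 → gcd = 19; 437 = 19·23.
Back-substitution yields 95·(10) + 931·(-1) = 19, so one solution is u = 10·23 = 230, v = -1·23 = -23.
Solutions in u differ by 931/19 = 49; the one in [0, 49) is 230 mod 49 = 34.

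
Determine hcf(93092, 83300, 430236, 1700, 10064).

93092 = 2² · 17 · 37²; 83300 = 2² · 5² · 7² · 17; 430236 = 2² · 3² · 17 · 19 · 37; 1700 = 2² · 5² · 17; 10064 = 2⁴ · 17 · 37
gcd takes min exponent of each prime: 2² · 17 = 68

68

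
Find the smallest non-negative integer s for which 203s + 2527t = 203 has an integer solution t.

1

Reduce mod 2527: 203s ≡ 203 (mod 2527). With g = gcd(203, 2527) = 7 dividing 203, divide through: 29s ≡ 29 (mod 361).
Since gcd(29, 361) = 1, s ≡ 29·(29)⁻¹ ≡ 1 (mod 361). Smallest non-negative: 1.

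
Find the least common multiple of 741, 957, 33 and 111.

8746023

lcm(741, 957) = 741·957/gcd = 709137/3 = 236379
lcm(236379, 33) = 236379·33/gcd = 7800507/33 = 236379
lcm(236379, 111) = 236379·111/gcd = 26238069/3 = 8746023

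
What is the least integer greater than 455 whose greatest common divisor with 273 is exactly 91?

273 = 91·3. Any x with gcd(x, 273) = 91 is a multiple of 91, say 91s, with s coprime to 3.
Need s > 455/91, so s ≥ 6. First s ≥ 6 with gcd(s, 3) = 1 is s = 7. Thus x = 91·7 = 637.

637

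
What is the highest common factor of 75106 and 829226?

34

Euclid: 829226 = 11·75106 + 3060; 75106 = 24·3060 + 1666; 3060 = 1·1666 + 1394; 1666 = 1·1394 + 272; 1394 = 5·272 + 34; 272 = 8·34 + 0. Last nonzero remainder: 34.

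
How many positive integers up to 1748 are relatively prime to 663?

663 = 3·13·17. Inclusion–exclusion on these primes:
1748 − ⌊1748/3⌋ − ⌊1748/13⌋ − ⌊1748/17⌋ + ⌊1748/39⌋ + ⌊1748/51⌋ + ⌊1748/221⌋ − ⌊1748/663⌋ = 1013

1013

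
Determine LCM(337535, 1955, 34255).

3128611915

lcm(337535, 1955) = 337535·1955/gcd = 659880925/85 = 7763305
lcm(7763305, 34255) = 7763305·34255/gcd = 265932012775/85 = 3128611915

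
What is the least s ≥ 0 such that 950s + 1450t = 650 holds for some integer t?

gcd(950, 1450) = 50 (Euclid: 1450 = 1·950 + 500; 950 = 1·500 + 450; 500 = 1·450 + 50; 450 = 9·50 + 0), and 50 | 650.
Extended Euclid: 950·(-3) + 1450·(2) = 50. Scale by 13: s₀ = -39.
General solution s = s₀ + 29k; reducing mod 29 gives s = 19 (and t = -12).

19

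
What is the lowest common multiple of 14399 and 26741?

187187

gcd first: 26741 = 1·14399 + 12342; 14399 = 1·12342 + 2057; 12342 = 6·2057 + 0 → gcd = 2057
lcm = 14399·26741/gcd = 385043659/2057 = 187187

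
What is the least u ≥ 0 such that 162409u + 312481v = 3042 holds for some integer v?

887

Reduce mod 312481: 162409u ≡ 3042 (mod 312481). With g = gcd(162409, 312481) = 169 dividing 3042, divide through: 961u ≡ 18 (mod 1849).
Since gcd(961, 1849) = 1, u ≡ 18·(961)⁻¹ ≡ 887 (mod 1849). Smallest non-negative: 887.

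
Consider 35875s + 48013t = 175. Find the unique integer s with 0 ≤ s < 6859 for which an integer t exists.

Euclid: 48013 = 1·35875 + 12138; 35875 = 2·12138 + 11599; 12138 = 1·11599 + 539; 11599 = 21·539 + 280; 539 = 1·280 + 259; 280 = 1·259 + 21; 259 = 12·21 + 7; 21 = 3·7 + 0 → gcd = 7; 175 = 7·25.
Back-substitution yields 35875·(-2227) + 48013·(1664) = 7, so one solution is s = -2227·25 = -55675, t = 1664·25 = 41600.
Solutions in s differ by 48013/7 = 6859; the one in [0, 6859) is -55675 mod 6859 = 6056.

6056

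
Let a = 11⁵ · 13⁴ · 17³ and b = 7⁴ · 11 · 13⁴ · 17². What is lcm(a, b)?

54259496474226043

max exponent per prime: 7⁴ · 11⁵ · 13⁴ · 17³ = 54259496474226043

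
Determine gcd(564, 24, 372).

12

564 = 2² · 3 · 47; 24 = 2³ · 3; 372 = 2² · 3 · 31
gcd takes min exponent of each prime: 2² · 3 = 12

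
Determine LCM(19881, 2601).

5745609

19881 = 3² · 47²; 2601 = 3² · 17²
max exponents: 3² · 17² · 47² = 5745609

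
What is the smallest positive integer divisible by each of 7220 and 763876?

7220 = 2² · 5 · 19²; 763876 = 2² · 19² · 23²
max exponents: 2² · 5 · 19² · 23² = 3819380

3819380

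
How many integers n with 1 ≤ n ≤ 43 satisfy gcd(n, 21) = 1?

25

21 = 3·7. Inclusion–exclusion on these primes:
43 − ⌊43/3⌋ − ⌊43/7⌋ + ⌊43/21⌋ = 25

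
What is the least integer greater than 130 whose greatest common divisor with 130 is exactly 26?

gcd(m, 130) = 26 forces 26 | m; write m = 26s. Then gcd(26s, 26·5) = 26·gcd(s, 5), so need gcd(s, 5) = 1.
26s > 130 gives s ≥ 6. The least s ≥ 6 coprime to 5 is 6, so m = 26·6 = 156.

156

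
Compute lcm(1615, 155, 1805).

951235

lcm(1615, 155) = 1615·155/gcd = 250325/5 = 50065
lcm(50065, 1805) = 50065·1805/gcd = 90367325/95 = 951235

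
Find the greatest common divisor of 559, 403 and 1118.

13

559 = 13 · 43; 403 = 13 · 31; 1118 = 2 · 13 · 43
gcd takes min exponent of each prime: 13 = 13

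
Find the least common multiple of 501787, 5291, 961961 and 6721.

5870031278111

501787 = 11³ · 13 · 29; 5291 = 11 · 13 · 37; 961961 = 7 · 11 · 13 · 31²; 6721 = 11 · 13 · 47
lcm takes max exponent of each prime: 7 · 11³ · 13 · 29 · 31² · 37 · 47 = 5870031278111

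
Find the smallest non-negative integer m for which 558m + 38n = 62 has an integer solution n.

17

gcd(558, 38) = 2 (Euclid: 558 = 14·38 + 26; 38 = 1·26 + 12; 26 = 2·12 + 2; 12 = 6·2 + 0), and 2 | 62.
Extended Euclid: 558·(3) + 38·(-44) = 2. Scale by 31: m₀ = 93.
General solution m = m₀ + 19t; reducing mod 19 gives m = 17 (and n = -248).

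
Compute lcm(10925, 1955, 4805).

178481725

10925 = 5² · 19 · 23; 1955 = 5 · 17 · 23; 4805 = 5 · 31²
lcm takes max exponent of each prime: 5² · 17 · 19 · 23 · 31² = 178481725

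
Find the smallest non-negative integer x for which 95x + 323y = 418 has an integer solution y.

1

Euclid: 323 = 3·95 + 38; 95 = 2·38 + 19; 38 = 2·19 + 0 → gcd = 19; 418 = 19·22.
Back-substitution yields 95·(7) + 323·(-2) = 19, so one solution is x = 7·22 = 154, y = -2·22 = -44.
Solutions in x differ by 323/19 = 17; the one in [0, 17) is 154 mod 17 = 1.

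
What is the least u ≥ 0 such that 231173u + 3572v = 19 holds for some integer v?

39

Euclid: 231173 = 64·3572 + 2565; 3572 = 1·2565 + 1007; 2565 = 2·1007 + 551; 1007 = 1·551 + 456; 551 = 1·456 + 95; 456 = 4·95 + 76; 95 = 1·76 + 19; 76 = 4·19 + 0 → gcd = 19; 19 = 19·1.
Back-substitution yields 231173·(39) + 3572·(-2524) = 19, so one solution is u = 39·1 = 39, v = -2524·1 = -2524.
Solutions in u differ by 3572/19 = 188; the one in [0, 188) is 39 mod 188 = 39.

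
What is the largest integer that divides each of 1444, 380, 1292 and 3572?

gcd(1444, 380): 1444 = 3·380 + 304; 380 = 1·304 + 76; 304 = 4·76 + 0 → 76
gcd(76, 1292): 1292 = 17·76 + 0 → 76
gcd(76, 3572): 3572 = 47·76 + 0 → 76

76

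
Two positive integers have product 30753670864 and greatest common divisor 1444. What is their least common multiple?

21297556

gcd·lcm = product, so lcm = 30753670864/1444 = 21297556.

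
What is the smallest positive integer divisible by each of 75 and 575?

75 = 3 · 5²; 575 = 5² · 23
max exponents: 3 · 5² · 23 = 1725

1725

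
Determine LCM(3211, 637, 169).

157339

lcm(3211, 637) = 3211·637/gcd = 2045407/13 = 157339
lcm(157339, 169) = 157339·169/gcd = 26590291/169 = 157339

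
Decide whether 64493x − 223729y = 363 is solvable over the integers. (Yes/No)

Yes

By Bézout, 64493x − 223729y = 363 has integer solutions iff gcd(64493, 223729) | 363.
Euclid: 223729 = 3·64493 + 30250; 64493 = 2·30250 + 3993; 30250 = 7·3993 + 2299; 3993 = 1·2299 + 1694; 2299 = 1·1694 + 605; 1694 = 2·605 + 484; 605 = 1·484 + 121; 484 = 4·121 + 0. gcd = 121; 363 mod 121 = 0. Yes.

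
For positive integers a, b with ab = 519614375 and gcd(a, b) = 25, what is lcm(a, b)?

For any two positive integers, gcd × lcm equals their product. Hence lcm = 519614375 / 25 = 20784575.

20784575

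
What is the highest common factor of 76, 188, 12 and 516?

4

gcd(76, 188): 188 = 2·76 + 36; 76 = 2·36 + 4; 36 = 9·4 + 0 → 4
gcd(4, 12): 12 = 3·4 + 0 → 4
gcd(4, 516): 516 = 129·4 + 0 → 4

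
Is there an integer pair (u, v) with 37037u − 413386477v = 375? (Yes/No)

No

By Bézout, 37037u − 413386477v = 375 has integer solutions iff gcd(37037, 413386477) | 375.
Euclid: 413386477 = 11161·37037 + 16520; 37037 = 2·16520 + 3997; 16520 = 4·3997 + 532; 3997 = 7·532 + 273; 532 = 1·273 + 259; 273 = 1·259 + 14; 259 = 18·14 + 7; 14 = 2·7 + 0. gcd = 7; 375 mod 7 = 4. No.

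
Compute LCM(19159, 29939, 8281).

152179937

lcm(19159, 29939) = 19159·29939/gcd = 573601301/49 = 11706149
lcm(11706149, 8281) = 11706149·8281/gcd = 96938619869/637 = 152179937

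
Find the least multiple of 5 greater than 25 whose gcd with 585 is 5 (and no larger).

35

Multiples of 5 above 25: 5·6, 5·7, … . Need the cofactor coprime to 585/5 = 117.
Checking s = 6, 7, … the first with gcd(s, 117) = 1 is s = 7, giving 35.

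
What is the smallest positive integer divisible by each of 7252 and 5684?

210308

7252 = 2² · 7² · 37; 5684 = 2² · 7² · 29
max exponents: 2² · 7² · 29 · 37 = 210308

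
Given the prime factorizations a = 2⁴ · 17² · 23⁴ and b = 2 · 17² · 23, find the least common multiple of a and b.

1293984784

max exponent per prime: 2⁴ · 17² · 23⁴ = 1293984784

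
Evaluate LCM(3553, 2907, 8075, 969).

3553 = 11 · 17 · 19; 2907 = 3² · 17 · 19; 8075 = 5² · 17 · 19; 969 = 3 · 17 · 19
lcm takes max exponent of each prime: 3² · 5² · 11 · 17 · 19 = 799425

799425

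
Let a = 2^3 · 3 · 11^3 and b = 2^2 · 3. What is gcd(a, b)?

12

min exponent per shared prime: 2^2 · 3 = 12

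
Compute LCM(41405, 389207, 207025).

9730175

41405 = 5 · 7² · 13²; 389207 = 7² · 13² · 47; 207025 = 5² · 7² · 13²
lcm takes max exponent of each prime: 5² · 7² · 13² · 47 = 9730175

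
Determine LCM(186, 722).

186 = 2 · 3 · 31; 722 = 2 · 19²
max exponents: 2 · 3 · 19² · 31 = 67146

67146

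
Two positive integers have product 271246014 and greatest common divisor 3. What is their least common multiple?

gcd·lcm = product, so lcm = 271246014/3 = 90415338.

90415338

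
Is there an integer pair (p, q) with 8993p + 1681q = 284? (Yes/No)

gcd(8993, 1681): 8993 = 5·1681 + 588; 1681 = 2·588 + 505; 588 = 1·505 + 83; 505 = 6·83 + 7; 83 = 11·7 + 6; 7 = 1·6 + 1; 6 = 6·1 + 0 → 1
1 divides 284, so a solution exists.

Yes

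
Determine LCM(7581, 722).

7581 = 3 · 7 · 19²; 722 = 2 · 19²
max exponents: 2 · 3 · 7 · 19² = 15162

15162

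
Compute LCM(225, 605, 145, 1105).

174485025

225 = 3² · 5²; 605 = 5 · 11²; 145 = 5 · 29; 1105 = 5 · 13 · 17
lcm takes max exponent of each prime: 3² · 5² · 11² · 13 · 17 · 29 = 174485025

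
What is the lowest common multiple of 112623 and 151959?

112623 = 3 · 7 · 31 · 173; 151959 = 3 · 37³
max exponents: 3 · 7 · 31 · 37³ · 173 = 5704692819

5704692819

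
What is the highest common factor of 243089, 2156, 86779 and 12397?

243089 = 7² · 11² · 41; 2156 = 2² · 7² · 11; 86779 = 7³ · 11 · 23; 12397 = 7² · 11 · 23
gcd takes min exponent of each prime: 7² · 11 = 539

539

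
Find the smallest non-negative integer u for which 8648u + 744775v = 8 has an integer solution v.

109546

Reduce mod 744775: 8648u ≡ 8 (mod 744775). With g = gcd(8648, 744775) = 1 dividing 8, divide through: 8648u ≡ 8 (mod 744775).
Since gcd(8648, 744775) = 1, u ≡ 8·(8648)⁻¹ ≡ 109546 (mod 744775). Smallest non-negative: 109546.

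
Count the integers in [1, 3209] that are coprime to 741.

Prime factors of 741: 3, 13, 19. Count integers ≤ 3209 divisible by none of them.
By inclusion–exclusion: 3209 − ⌊3209/3⌋ − ⌊3209/13⌋ − ⌊3209/19⌋ + ⌊3209/39⌋ + ⌊3209/57⌋ + ⌊3209/247⌋ − ⌊3209/741⌋ = 1872.

1872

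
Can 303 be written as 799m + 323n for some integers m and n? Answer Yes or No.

gcd(799, 323): 799 = 2·323 + 153; 323 = 2·153 + 17; 153 = 9·17 + 0 → 17
17 does not divide 303, so a solution does not exist.

No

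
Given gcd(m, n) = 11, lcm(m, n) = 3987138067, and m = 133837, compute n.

Using mn = gcd(m,n)·lcm(m,n) = 11·3987138067 = 43858518737, we get n = 43858518737/133837 = 327701.

327701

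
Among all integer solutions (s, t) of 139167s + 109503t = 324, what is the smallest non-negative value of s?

gcd(139167, 109503) = 9 (Euclid: 139167 = 1·109503 + 29664; 109503 = 3·29664 + 20511; 29664 = 1·20511 + 9153; 20511 = 2·9153 + 2205; 9153 = 4·2205 + 333; 2205 = 6·333 + 207; 333 = 1·207 + 126; 207 = 1·126 + 81; 126 = 1·81 + 45; 81 = 1·45 + 36; 45 = 1·36 + 9; 36 = 4·9 + 0), and 9 | 324.
Extended Euclid: 139167·(2632) + 109503·(-3345) = 9. Scale by 36: s₀ = 94752.
General solution s = s₀ + 12167k; reducing mod 12167 gives s = 9583 (and t = -12179).

9583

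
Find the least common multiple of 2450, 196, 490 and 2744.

2450 = 2 · 5² · 7²; 196 = 2² · 7²; 490 = 2 · 5 · 7²; 2744 = 2³ · 7³
lcm takes max exponent of each prime: 2³ · 5² · 7³ = 68600

68600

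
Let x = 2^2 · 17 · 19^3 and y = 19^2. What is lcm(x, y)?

466412

max exponent per prime: 2^2 · 17 · 19^3 = 466412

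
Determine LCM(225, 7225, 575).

lcm(225, 7225) = 225·7225/gcd = 1625625/25 = 65025
lcm(65025, 575) = 65025·575/gcd = 37389375/25 = 1495575

1495575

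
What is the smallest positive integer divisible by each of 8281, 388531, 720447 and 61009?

8281 = 7² · 13²; 388531 = 11² · 13² · 19; 720447 = 3 · 7² · 13² · 29; 61009 = 13² · 19²
lcm takes max exponent of each prime: 3 · 7² · 11² · 13² · 19² · 29 = 31469845407

31469845407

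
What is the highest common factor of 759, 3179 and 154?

11

gcd(759, 3179): 3179 = 4·759 + 143; 759 = 5·143 + 44; 143 = 3·44 + 11; 44 = 4·11 + 0 → 11
gcd(11, 154): 154 = 14·11 + 0 → 11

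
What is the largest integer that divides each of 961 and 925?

Euclid: 961 = 1·925 + 36; 925 = 25·36 + 25; 36 = 1·25 + 11; 25 = 2·11 + 3; 11 = 3·3 + 2; 3 = 1·2 + 1; 2 = 2·1 + 0. Last nonzero remainder: 1.

1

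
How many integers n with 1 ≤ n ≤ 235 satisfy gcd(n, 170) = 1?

88

Prime factors of 170: 2, 5, 17. Count integers ≤ 235 divisible by none of them.
By inclusion–exclusion: 235 − ⌊235/2⌋ − ⌊235/5⌋ − ⌊235/17⌋ + ⌊235/10⌋ + ⌊235/34⌋ + ⌊235/85⌋ − ⌊235/170⌋ = 88.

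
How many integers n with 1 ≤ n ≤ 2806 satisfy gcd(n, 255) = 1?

1409

255 = 3·5·17. Inclusion–exclusion on these primes:
2806 − ⌊2806/3⌋ − ⌊2806/5⌋ − ⌊2806/17⌋ + ⌊2806/15⌋ + ⌊2806/51⌋ + ⌊2806/85⌋ − ⌊2806/255⌋ = 1409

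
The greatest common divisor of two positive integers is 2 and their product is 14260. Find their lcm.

7130

gcd·lcm = product, so lcm = 14260/2 = 7130.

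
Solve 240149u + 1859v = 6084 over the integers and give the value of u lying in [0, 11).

Reduce mod 1859: 240149u ≡ 6084 (mod 1859). With g = gcd(240149, 1859) = 169 dividing 6084, divide through: 1421u ≡ 36 (mod 11).
Since gcd(1421, 11) = 1, u ≡ 36·(1421)⁻¹ ≡ 7 (mod 11). Smallest non-negative: 7.

7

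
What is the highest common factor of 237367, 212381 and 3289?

13

gcd(237367, 212381): 237367 = 1·212381 + 24986; 212381 = 8·24986 + 12493; 24986 = 2·12493 + 0 → 12493
gcd(12493, 3289): 12493 = 3·3289 + 2626; 3289 = 1·2626 + 663; 2626 = 3·663 + 637; 663 = 1·637 + 26; 637 = 24·26 + 13; 26 = 2·13 + 0 → 13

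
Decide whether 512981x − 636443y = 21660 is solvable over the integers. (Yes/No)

Yes

By Bézout, 512981x − 636443y = 21660 has integer solutions iff gcd(512981, 636443) | 21660.
Euclid: 636443 = 1·512981 + 123462; 512981 = 4·123462 + 19133; 123462 = 6·19133 + 8664; 19133 = 2·8664 + 1805; 8664 = 4·1805 + 1444; 1805 = 1·1444 + 361; 1444 = 4·361 + 0. gcd = 361; 21660 mod 361 = 0. Yes.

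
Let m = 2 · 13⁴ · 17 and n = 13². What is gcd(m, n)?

169

min exponent per shared prime: 13² = 169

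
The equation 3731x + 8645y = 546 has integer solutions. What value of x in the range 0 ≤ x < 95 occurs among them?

21

Reduce mod 8645: 3731x ≡ 546 (mod 8645). With g = gcd(3731, 8645) = 91 dividing 546, divide through: 41x ≡ 6 (mod 95).
Since gcd(41, 95) = 1, x ≡ 6·(41)⁻¹ ≡ 21 (mod 95). Smallest non-negative: 21.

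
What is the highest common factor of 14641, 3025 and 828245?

121

gcd(14641, 3025): 14641 = 4·3025 + 2541; 3025 = 1·2541 + 484; 2541 = 5·484 + 121; 484 = 4·121 + 0 → 121
gcd(121, 828245): 828245 = 6845·121 + 0 → 121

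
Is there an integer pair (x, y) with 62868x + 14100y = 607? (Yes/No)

No

gcd(62868, 14100): 62868 = 4·14100 + 6468; 14100 = 2·6468 + 1164; 6468 = 5·1164 + 648; 1164 = 1·648 + 516; 648 = 1·516 + 132; 516 = 3·132 + 120; 132 = 1·120 + 12; 120 = 10·12 + 0 → 12
12 does not divide 607, so a solution does not exist.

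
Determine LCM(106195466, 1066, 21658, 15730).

2194270718930290

106195466 = 2 · 13 · 43² · 47²; 1066 = 2 · 13 · 41; 21658 = 2 · 7² · 13 · 17; 15730 = 2 · 5 · 11² · 13
lcm takes max exponent of each prime: 2 · 5 · 7² · 11² · 13 · 17 · 41 · 43² · 47² = 2194270718930290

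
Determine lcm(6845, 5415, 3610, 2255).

6845 = 5 · 37²; 5415 = 3 · 5 · 19²; 3610 = 2 · 5 · 19²; 2255 = 5 · 11 · 41
lcm takes max exponent of each prime: 2 · 3 · 5 · 11 · 19² · 37² · 41 = 6686647770

6686647770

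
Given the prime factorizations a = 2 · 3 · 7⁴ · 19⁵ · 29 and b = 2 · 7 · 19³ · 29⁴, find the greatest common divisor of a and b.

min exponent per shared prime: 2 · 7 · 19³ · 29 = 2784754

2784754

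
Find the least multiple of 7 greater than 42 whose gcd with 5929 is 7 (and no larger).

56

Multiples of 7 above 42: 7·7, 7·8, … . Need the cofactor coprime to 5929/7 = 847.
Checking s = 7, 8, … the first with gcd(s, 847) = 1 is s = 8, giving 56.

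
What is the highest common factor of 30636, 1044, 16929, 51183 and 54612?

9

gcd(30636, 1044): 30636 = 29·1044 + 360; 1044 = 2·360 + 324; 360 = 1·324 + 36; 324 = 9·36 + 0 → 36
gcd(36, 16929): 16929 = 470·36 + 9; 36 = 4·9 + 0 → 9
gcd(9, 51183): 51183 = 5687·9 + 0 → 9
gcd(9, 54612): 54612 = 6068·9 + 0 → 9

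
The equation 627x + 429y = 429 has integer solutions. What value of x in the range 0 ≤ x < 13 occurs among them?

Euclid: 627 = 1·429 + 198; 429 = 2·198 + 33; 198 = 6·33 + 0 → gcd = 33; 429 = 33·13.
Back-substitution yields 627·(-2) + 429·(3) = 33, so one solution is x = -2·13 = -26, y = 3·13 = 39.
Solutions in x differ by 429/33 = 13; the one in [0, 13) is -26 mod 13 = 0.

0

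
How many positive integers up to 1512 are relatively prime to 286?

286 = 2·11·13. Inclusion–exclusion on these primes:
1512 − ⌊1512/2⌋ − ⌊1512/11⌋ − ⌊1512/13⌋ + ⌊1512/22⌋ + ⌊1512/26⌋ + ⌊1512/143⌋ − ⌊1512/286⌋ = 634

634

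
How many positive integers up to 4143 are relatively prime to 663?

2400

Prime factors of 663: 3, 13, 17. Count integers ≤ 4143 divisible by none of them.
By inclusion–exclusion: 4143 − ⌊4143/3⌋ − ⌊4143/13⌋ − ⌊4143/17⌋ + ⌊4143/39⌋ + ⌊4143/51⌋ + ⌊4143/221⌋ − ⌊4143/663⌋ = 2400.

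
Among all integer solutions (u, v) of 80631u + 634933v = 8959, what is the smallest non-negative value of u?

1953

gcd(80631, 634933) = 289 (Euclid: 634933 = 7·80631 + 70516; 80631 = 1·70516 + 10115; 70516 = 6·10115 + 9826; 10115 = 1·9826 + 289; 9826 = 34·289 + 0), and 289 | 8959.
Extended Euclid: 80631·(63) + 634933·(-8) = 289. Scale by 31: u₀ = 1953.
General solution u = u₀ + 2197t; reducing mod 2197 gives u = 1953 (and v = -248).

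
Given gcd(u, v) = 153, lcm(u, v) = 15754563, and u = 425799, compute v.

u·v = gcd·lcm = 153·15754563 = 2410448139, so v = 2410448139/425799 = 5661.

5661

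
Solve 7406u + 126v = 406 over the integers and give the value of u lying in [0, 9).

8

gcd(7406, 126) = 14 (Euclid: 7406 = 58·126 + 98; 126 = 1·98 + 28; 98 = 3·28 + 14; 28 = 2·14 + 0), and 14 | 406.
Extended Euclid: 7406·(4) + 126·(-235) = 14. Scale by 29: u₀ = 116.
General solution u = u₀ + 9t; reducing mod 9 gives u = 8 (and v = -467).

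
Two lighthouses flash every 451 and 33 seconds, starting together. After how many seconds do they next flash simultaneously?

gcd first: 451 = 13·33 + 22; 33 = 1·22 + 11; 22 = 2·11 + 0 → gcd = 11
lcm = 451·33/gcd = 14883/11 = 1353

1353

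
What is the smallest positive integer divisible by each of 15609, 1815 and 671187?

lcm(15609, 1815) = 15609·1815/gcd = 28330335/363 = 78045
lcm(78045, 671187) = 78045·671187/gcd = 52382789415/15609 = 3355935

3355935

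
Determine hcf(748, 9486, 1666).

34

gcd(748, 9486): 9486 = 12·748 + 510; 748 = 1·510 + 238; 510 = 2·238 + 34; 238 = 7·34 + 0 → 34
gcd(34, 1666): 1666 = 49·34 + 0 → 34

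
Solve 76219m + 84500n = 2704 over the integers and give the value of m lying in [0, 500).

316

Reduce mod 84500: 76219m ≡ 2704 (mod 84500). With g = gcd(76219, 84500) = 169 dividing 2704, divide through: 451m ≡ 16 (mod 500).
Since gcd(451, 500) = 1, m ≡ 16·(451)⁻¹ ≡ 316 (mod 500). Smallest non-negative: 316.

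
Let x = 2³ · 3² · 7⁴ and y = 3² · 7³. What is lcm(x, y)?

max exponent per prime: 2³ · 3² · 7⁴ = 172872

172872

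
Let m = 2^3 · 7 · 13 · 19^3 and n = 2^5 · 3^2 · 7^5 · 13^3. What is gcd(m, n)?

728

min exponent per shared prime: 2^3 · 7 · 13 = 728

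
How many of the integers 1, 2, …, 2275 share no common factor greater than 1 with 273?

1200

Prime factors of 273: 3, 7, 13. Count integers ≤ 2275 divisible by none of them.
By inclusion–exclusion: 2275 − ⌊2275/3⌋ − ⌊2275/7⌋ − ⌊2275/13⌋ + ⌊2275/21⌋ + ⌊2275/39⌋ + ⌊2275/91⌋ − ⌊2275/273⌋ = 1200.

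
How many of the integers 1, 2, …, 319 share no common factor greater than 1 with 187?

187 = 11·17. Inclusion–exclusion on these primes:
319 − ⌊319/11⌋ − ⌊319/17⌋ + ⌊319/187⌋ = 273

273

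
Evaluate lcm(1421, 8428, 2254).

1421 = 7² · 29; 8428 = 2² · 7² · 43; 2254 = 2 · 7² · 23
lcm takes max exponent of each prime: 2² · 7² · 23 · 29 · 43 = 5621476

5621476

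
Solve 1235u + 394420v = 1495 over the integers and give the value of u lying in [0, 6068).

4153

Euclid: 394420 = 319·1235 + 455; 1235 = 2·455 + 325; 455 = 1·325 + 130; 325 = 2·130 + 65; 130 = 2·65 + 0 → gcd = 65; 1495 = 65·23.
Back-substitution yields 1235·(2555) + 394420·(-8) = 65, so one solution is u = 2555·23 = 58765, v = -8·23 = -184.
Solutions in u differ by 394420/65 = 6068; the one in [0, 6068) is 58765 mod 6068 = 4153.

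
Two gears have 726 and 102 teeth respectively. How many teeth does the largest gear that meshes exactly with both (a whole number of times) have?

6

726 = 2 · 3 · 11²
102 = 2 · 3 · 17
Common: 2 · 3 = 6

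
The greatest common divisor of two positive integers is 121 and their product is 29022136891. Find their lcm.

239852371

Since gcd(m,n)·lcm(m,n) = mn, lcm = 29022136891/121 = 239852371.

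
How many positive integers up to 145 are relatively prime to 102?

46

Prime factors of 102: 2, 3, 17. Count integers ≤ 145 divisible by none of them.
By inclusion–exclusion: 145 − ⌊145/2⌋ − ⌊145/3⌋ − ⌊145/17⌋ + ⌊145/6⌋ + ⌊145/34⌋ + ⌊145/51⌋ − ⌊145/102⌋ = 46.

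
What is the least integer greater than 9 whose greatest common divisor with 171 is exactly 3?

12

gcd(k, 171) = 3 forces 3 | k; write k = 3s. Then gcd(3s, 3·57) = 3·gcd(s, 57), so need gcd(s, 57) = 1.
3s > 9 gives s ≥ 4. The least s ≥ 4 coprime to 57 is 4, so k = 3·4 = 12.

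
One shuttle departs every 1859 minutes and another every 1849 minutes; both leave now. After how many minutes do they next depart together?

gcd first: 1859 = 1·1849 + 10; 1849 = 184·10 + 9; 10 = 1·9 + 1; 9 = 9·1 + 0 → gcd = 1
lcm = 1859·1849/gcd = 3437291/1 = 3437291

3437291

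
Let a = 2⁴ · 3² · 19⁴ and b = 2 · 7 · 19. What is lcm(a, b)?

131363568

max exponent per prime: 2⁴ · 3² · 7 · 19⁴ = 131363568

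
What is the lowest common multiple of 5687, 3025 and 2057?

5687 = 11² · 47; 3025 = 5² · 11²; 2057 = 11² · 17
lcm takes max exponent of each prime: 5² · 11² · 17 · 47 = 2416975

2416975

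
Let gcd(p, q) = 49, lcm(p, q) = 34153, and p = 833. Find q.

2009

Using pq = gcd(p,q)·lcm(p,q) = 49·34153 = 1673497, we get q = 1673497/833 = 2009.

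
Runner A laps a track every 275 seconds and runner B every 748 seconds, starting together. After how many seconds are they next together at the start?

275 = 5² · 11; 748 = 2² · 11 · 17
max exponents: 2² · 5² · 11 · 17 = 18700

18700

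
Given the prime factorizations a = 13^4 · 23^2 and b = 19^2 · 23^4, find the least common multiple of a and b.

max exponent per prime: 13^4 · 19^2 · 23^4 = 2885306507161

2885306507161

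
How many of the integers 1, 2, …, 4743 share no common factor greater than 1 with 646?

646 = 2·17·19. Inclusion–exclusion on these primes:
4743 − ⌊4743/2⌋ − ⌊4743/17⌋ − ⌊4743/19⌋ + ⌊4743/34⌋ + ⌊4743/38⌋ + ⌊4743/323⌋ − ⌊4743/646⌋ = 2114

2114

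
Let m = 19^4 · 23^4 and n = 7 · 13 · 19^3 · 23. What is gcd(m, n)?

157757

min exponent per shared prime: 19^3 · 23 = 157757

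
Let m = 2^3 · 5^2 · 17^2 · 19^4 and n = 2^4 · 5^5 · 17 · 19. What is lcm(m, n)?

max exponent per prime: 2^4 · 5^5 · 17^2 · 19^4 = 1883138450000

1883138450000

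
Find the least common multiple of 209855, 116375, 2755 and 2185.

171467274125

lcm(209855, 116375) = 209855·116375/gcd = 24421875625/95 = 257072375
lcm(257072375, 2755) = 257072375·2755/gcd = 708234393125/95 = 7455098875
lcm(7455098875, 2185) = 7455098875·2185/gcd = 16289391041875/95 = 171467274125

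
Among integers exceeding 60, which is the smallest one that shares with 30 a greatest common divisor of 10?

70

30 = 10·3. Any m with gcd(m, 30) = 10 is a multiple of 10, say 10s, with s coprime to 3.
Need s > 60/10, so s ≥ 7. First s ≥ 7 with gcd(s, 3) = 1 is s = 7. Thus m = 10·7 = 70.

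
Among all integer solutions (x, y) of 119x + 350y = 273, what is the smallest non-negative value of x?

17

Reduce mod 350: 119x ≡ 273 (mod 350). With g = gcd(119, 350) = 7 dividing 273, divide through: 17x ≡ 39 (mod 50).
Since gcd(17, 50) = 1, x ≡ 39·(17)⁻¹ ≡ 17 (mod 50). Smallest non-negative: 17.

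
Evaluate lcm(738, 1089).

738 = 2 · 3² · 41; 1089 = 3² · 11²
max exponents: 2 · 3² · 11² · 41 = 89298

89298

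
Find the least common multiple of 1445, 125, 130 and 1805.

339069250

1445 = 5 · 17²; 125 = 5³; 130 = 2 · 5 · 13; 1805 = 5 · 19²
lcm takes max exponent of each prime: 2 · 5³ · 13 · 17² · 19² = 339069250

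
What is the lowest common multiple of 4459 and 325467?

1451257353

gcd first: 325467 = 72·4459 + 4419; 4459 = 1·4419 + 40; 4419 = 110·40 + 19; 40 = 2·19 + 2; 19 = 9·2 + 1; 2 = 2·1 + 0 → gcd = 1
lcm = 4459·325467/gcd = 1451257353/1 = 1451257353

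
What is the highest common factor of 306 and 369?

306 = 2 · 3² · 17
369 = 3² · 41
Common: 3² = 9

9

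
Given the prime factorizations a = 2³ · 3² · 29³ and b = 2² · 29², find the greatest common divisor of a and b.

min exponent per shared prime: 2² · 29² = 3364

3364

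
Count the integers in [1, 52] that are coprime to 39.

32

Prime factors of 39: 3, 13. Count integers ≤ 52 divisible by none of them.
By inclusion–exclusion: 52 − ⌊52/3⌋ − ⌊52/13⌋ + ⌊52/39⌋ = 32.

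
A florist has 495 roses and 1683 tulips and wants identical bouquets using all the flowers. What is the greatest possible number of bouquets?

99

Euclid: 1683 = 3·495 + 198; 495 = 2·198 + 99; 198 = 2·99 + 0. Last nonzero remainder: 99.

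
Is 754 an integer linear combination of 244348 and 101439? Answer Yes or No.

By Bézout, 244348p − 101439q = 754 has integer solutions iff gcd(244348, 101439) | 754.
Euclid: 244348 = 2·101439 + 41470; 101439 = 2·41470 + 18499; 41470 = 2·18499 + 4472; 18499 = 4·4472 + 611; 4472 = 7·611 + 195; 611 = 3·195 + 26; 195 = 7·26 + 13; 26 = 2·13 + 0. gcd = 13; 754 mod 13 = 0. Yes.

Yes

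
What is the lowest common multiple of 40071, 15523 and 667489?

74091279

40071 = 3 · 19² · 37; 15523 = 19² · 43; 667489 = 19² · 43²
lcm takes max exponent of each prime: 3 · 19² · 37 · 43² = 74091279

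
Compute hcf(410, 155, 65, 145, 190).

410 = 2 · 5 · 41; 155 = 5 · 31; 65 = 5 · 13; 145 = 5 · 29; 190 = 2 · 5 · 19
gcd takes min exponent of each prime: 5 = 5

5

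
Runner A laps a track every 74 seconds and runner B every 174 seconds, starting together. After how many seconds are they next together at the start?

6438

gcd first: 174 = 2·74 + 26; 74 = 2·26 + 22; 26 = 1·22 + 4; 22 = 5·4 + 2; 4 = 2·2 + 0 → gcd = 2
lcm = 74·174/gcd = 12876/2 = 6438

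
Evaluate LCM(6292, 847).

44044

gcd first: 6292 = 7·847 + 363; 847 = 2·363 + 121; 363 = 3·121 + 0 → gcd = 121
lcm = 6292·847/gcd = 5329324/121 = 44044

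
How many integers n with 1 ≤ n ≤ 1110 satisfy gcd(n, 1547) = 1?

1547 = 7·13·17. Inclusion–exclusion on these primes:
1110 − ⌊1110/7⌋ − ⌊1110/13⌋ − ⌊1110/17⌋ + ⌊1110/91⌋ + ⌊1110/119⌋ + ⌊1110/221⌋ − ⌊1110/1547⌋ = 828

828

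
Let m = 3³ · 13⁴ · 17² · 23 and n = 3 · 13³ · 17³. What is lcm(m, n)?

87138839853

max exponent per prime: 3³ · 13⁴ · 17³ · 23 = 87138839853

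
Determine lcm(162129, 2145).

10538385

162129 = 3 · 11 · 17³; 2145 = 3 · 5 · 11 · 13
max exponents: 3 · 5 · 11 · 13 · 17³ = 10538385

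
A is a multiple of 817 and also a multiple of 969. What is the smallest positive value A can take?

41667

817 = 19 · 43; 969 = 3 · 17 · 19
max exponents: 3 · 17 · 19 · 43 = 41667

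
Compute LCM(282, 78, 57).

69654

282 = 2 · 3 · 47; 78 = 2 · 3 · 13; 57 = 3 · 19
lcm takes max exponent of each prime: 2 · 3 · 13 · 19 · 47 = 69654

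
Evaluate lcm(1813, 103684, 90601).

lcm(1813, 103684) = 1813·103684/gcd = 187979092/49 = 3836308
lcm(3836308, 90601) = 3836308·90601/gcd = 347573341108/49 = 7093333492

7093333492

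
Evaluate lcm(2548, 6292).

gcd first: 6292 = 2·2548 + 1196; 2548 = 2·1196 + 156; 1196 = 7·156 + 104; 156 = 1·104 + 52; 104 = 2·52 + 0 → gcd = 52
lcm = 2548·6292/gcd = 16032016/52 = 308308

308308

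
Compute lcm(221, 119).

1547

221 = 13 · 17; 119 = 7 · 17
max exponents: 7 · 13 · 17 = 1547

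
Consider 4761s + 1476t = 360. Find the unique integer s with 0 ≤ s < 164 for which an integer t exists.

Reduce mod 1476: 4761s ≡ 360 (mod 1476). With g = gcd(4761, 1476) = 9 dividing 360, divide through: 529s ≡ 40 (mod 164).
Since gcd(529, 164) = 1, s ≡ 40·(529)⁻¹ ≡ 72 (mod 164). Smallest non-negative: 72.

72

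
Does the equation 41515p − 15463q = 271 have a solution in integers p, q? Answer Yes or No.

Yes

By Bézout, 41515p − 15463q = 271 has integer solutions iff gcd(41515, 15463) | 271.
Euclid: 41515 = 2·15463 + 10589; 15463 = 1·10589 + 4874; 10589 = 2·4874 + 841; 4874 = 5·841 + 669; 841 = 1·669 + 172; 669 = 3·172 + 153; 172 = 1·153 + 19; 153 = 8·19 + 1; 19 = 19·1 + 0. gcd = 1; 271 mod 1 = 0. Yes.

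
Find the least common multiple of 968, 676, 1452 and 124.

15214056

lcm(968, 676) = 968·676/gcd = 654368/4 = 163592
lcm(163592, 1452) = 163592·1452/gcd = 237535584/484 = 490776
lcm(490776, 124) = 490776·124/gcd = 60856224/4 = 15214056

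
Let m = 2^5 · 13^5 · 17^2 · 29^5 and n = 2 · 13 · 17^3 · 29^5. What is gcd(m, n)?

154120773586

min exponent per shared prime: 2 · 13 · 17^2 · 29^5 = 154120773586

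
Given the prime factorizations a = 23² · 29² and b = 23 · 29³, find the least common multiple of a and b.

max exponent per prime: 23² · 29³ = 12901781

12901781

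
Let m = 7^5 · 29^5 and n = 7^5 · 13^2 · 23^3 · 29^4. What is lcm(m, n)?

708843566822125189

max exponent per prime: 7^5 · 13^2 · 23^3 · 29^5 = 708843566822125189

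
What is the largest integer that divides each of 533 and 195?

13

Euclid: 533 = 2·195 + 143; 195 = 1·143 + 52; 143 = 2·52 + 39; 52 = 1·39 + 13; 39 = 3·13 + 0. Last nonzero remainder: 13.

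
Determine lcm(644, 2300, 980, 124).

3493700

lcm(644, 2300) = 644·2300/gcd = 1481200/92 = 16100
lcm(16100, 980) = 16100·980/gcd = 15778000/140 = 112700
lcm(112700, 124) = 112700·124/gcd = 13974800/4 = 3493700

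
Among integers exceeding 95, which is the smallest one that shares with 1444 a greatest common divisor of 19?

133

gcd(x, 1444) = 19 forces 19 | x; write x = 19s. Then gcd(19s, 19·76) = 19·gcd(s, 76), so need gcd(s, 76) = 1.
19s > 95 gives s ≥ 6. The least s ≥ 6 coprime to 76 is 7, so x = 19·7 = 133.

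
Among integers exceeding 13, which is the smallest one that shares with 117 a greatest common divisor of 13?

gcd(m, 117) = 13 forces 13 | m; write m = 13s. Then gcd(13s, 13·9) = 13·gcd(s, 9), so need gcd(s, 9) = 1.
13s > 13 gives s ≥ 2. The least s ≥ 2 coprime to 9 is 2, so m = 13·2 = 26.

26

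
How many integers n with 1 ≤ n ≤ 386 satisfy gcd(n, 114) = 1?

122

Prime factors of 114: 2, 3, 19. Count integers ≤ 386 divisible by none of them.
By inclusion–exclusion: 386 − ⌊386/2⌋ − ⌊386/3⌋ − ⌊386/19⌋ + ⌊386/6⌋ + ⌊386/38⌋ + ⌊386/57⌋ − ⌊386/114⌋ = 122.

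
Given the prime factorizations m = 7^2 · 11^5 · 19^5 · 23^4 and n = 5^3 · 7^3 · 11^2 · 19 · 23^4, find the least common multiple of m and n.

4784614010714893460875

max exponent per prime: 5^3 · 7^3 · 11^5 · 19^5 · 23^4 = 4784614010714893460875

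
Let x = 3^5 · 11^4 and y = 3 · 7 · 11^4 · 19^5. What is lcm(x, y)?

61665613845759

max exponent per prime: 3^5 · 7 · 11^4 · 19^5 = 61665613845759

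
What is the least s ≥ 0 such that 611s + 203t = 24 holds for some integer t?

gcd(611, 203) = 1 (Euclid: 611 = 3·203 + 2; 203 = 101·2 + 1; 2 = 2·1 + 0), and 1 | 24.
Extended Euclid: 611·(-101) + 203·(304) = 1. Scale by 24: s₀ = -2424.
General solution s = s₀ + 203k; reducing mod 203 gives s = 12 (and t = -36).

12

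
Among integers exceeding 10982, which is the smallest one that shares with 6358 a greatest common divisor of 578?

11560

gcd(m, 6358) = 578 forces 578 | m; write m = 578s. Then gcd(578s, 578·11) = 578·gcd(s, 11), so need gcd(s, 11) = 1.
578s > 10982 gives s ≥ 20. The least s ≥ 20 coprime to 11 is 20, so m = 578·20 = 11560.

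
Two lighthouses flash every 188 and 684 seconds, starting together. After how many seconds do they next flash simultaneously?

32148

gcd first: 684 = 3·188 + 120; 188 = 1·120 + 68; 120 = 1·68 + 52; 68 = 1·52 + 16; 52 = 3·16 + 4; 16 = 4·4 + 0 → gcd = 4
lcm = 188·684/gcd = 128592/4 = 32148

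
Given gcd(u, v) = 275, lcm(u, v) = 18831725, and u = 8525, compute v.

u·v = gcd·lcm = 275·18831725 = 5178724375, so v = 5178724375/8525 = 607475.

607475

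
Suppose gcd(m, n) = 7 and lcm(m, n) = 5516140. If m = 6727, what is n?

5740

m·n = gcd·lcm = 7·5516140 = 38612980, so n = 38612980/6727 = 5740.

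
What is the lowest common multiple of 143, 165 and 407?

79365

143 = 11 · 13; 165 = 3 · 5 · 11; 407 = 11 · 37
lcm takes max exponent of each prime: 3 · 5 · 11 · 13 · 37 = 79365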